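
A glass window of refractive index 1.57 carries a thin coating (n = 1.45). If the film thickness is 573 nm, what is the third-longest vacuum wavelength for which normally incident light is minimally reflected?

665 nm

Top surface (1.0 → 1.45): reflection off a higher-index medium gives a half-wave phase shift.
Bottom surface (1.45 → 1.57): reflection off a higher-index medium gives a half-wave phase shift.
The two reflections carry the same phase change, so no net offset.
So the condition for destructive reflection is 2 n t = (m + ½) λ.
λ = 2 n t / (m + ½). The third-longest wavelength is m = 2: λ = 2 × 1.45 × 573 / 2.50 = 665 nm.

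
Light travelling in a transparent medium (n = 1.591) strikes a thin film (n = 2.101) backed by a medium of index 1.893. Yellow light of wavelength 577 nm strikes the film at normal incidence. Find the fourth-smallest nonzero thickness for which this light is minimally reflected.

Ray reflecting at the top interface goes from n = 1.591 toward n = 2.101: a half-wave phase shift.
Ray reflecting at the bottom interface goes from n = 2.101 toward n = 1.893: no phase shift.
The two reflections differ by half a wavelength.
So the condition for destructive reflection is 2 n t = m λ.
The fourth-smallest nonzero thickness corresponds to m = 4: t = m λ / (2 n) = 4.00 × 577 / (2 × 2.101) = 549 nm.

549 nm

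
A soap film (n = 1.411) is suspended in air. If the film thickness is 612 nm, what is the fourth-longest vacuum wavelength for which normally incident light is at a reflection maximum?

493 nm

At the upper boundary (n = 1.0 to n = 1.411) the reflected ray undergoes a half-wave phase shift.
Bottom surface (1.411 → 1.0): reflection off a lower-index medium gives no phase shift.
Net: one phase inversion between the two reflected rays.
For bright reflection here: 2 n t = (m + ½) λ.
λ = 2 n t / (m + ½). The fourth-longest wavelength is m = 3: λ = 2 × 1.411 × 612 / 3.50 = 493 nm.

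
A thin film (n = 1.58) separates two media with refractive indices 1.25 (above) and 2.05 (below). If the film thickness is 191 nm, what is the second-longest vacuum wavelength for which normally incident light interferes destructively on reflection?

At the upper boundary (n = 1.25 to n = 1.58) the reflected ray undergoes a half-wave phase shift.
Ray reflecting at the bottom interface goes from n = 1.58 toward n = 2.05: a half-wave phase shift.
Zero or two π shifts → no net half-wave offset.
With no net inversion, destructive interference in reflection requires 2 n t = (m + ½) λ.
λ = 2 n t / (m + ½). The second-longest wavelength is m = 1: λ = 2 × 1.58 × 191 / 1.50 = 402 nm.

402 nm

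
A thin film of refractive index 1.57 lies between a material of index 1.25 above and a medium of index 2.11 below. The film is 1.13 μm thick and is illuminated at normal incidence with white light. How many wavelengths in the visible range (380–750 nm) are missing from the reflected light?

Top surface (1.25 → 1.57): reflection off a higher-index medium gives a half-wave phase shift.
Bottom surface (1.57 → 2.11): reflection off a higher-index medium gives a half-wave phase shift.
Zero or two π shifts → no net half-wave offset.
For minimum reflection here: 2 n t = (m + ½) λ.
λ = 2 n t / (m + ½) = 3548 / (m + ½) nm.
m=4: 788 nm (IR); m=5: 645 nm (visible); m=6: 546 nm (visible); m=7: 473 nm (visible); m=8: 417 nm (visible); m=9: 373 nm (UV).

4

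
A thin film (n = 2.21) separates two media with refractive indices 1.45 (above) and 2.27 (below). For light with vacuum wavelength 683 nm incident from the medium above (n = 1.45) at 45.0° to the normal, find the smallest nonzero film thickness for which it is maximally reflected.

Ray reflecting at the top interface goes from n = 1.45 toward n = 2.21: a half-wave phase shift.
At the lower boundary (n = 2.21 to n = 2.27) the reflected ray undergoes a half-wave phase shift.
The two reflections carry the same phase change, so no net offset.
So the condition for constructive reflection is 2 n t cos θ_r = m λ.
Snell's law: 1.45 sin 45.0° = 2.21 sin θ_r → sin θ_r = 0.464, cos θ_r = 0.886.
Minimum nonzero at m = 1: t = λ / (2 n cos θ_r) = 683 / (2 × 2.21 × 0.886) = 174 nm.

174 nm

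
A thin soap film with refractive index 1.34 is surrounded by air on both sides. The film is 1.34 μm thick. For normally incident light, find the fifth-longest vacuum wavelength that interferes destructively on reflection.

Ray reflecting at the top interface goes from n = 1.0 toward n = 1.34: a half-wave phase shift.
Ray reflecting at the bottom interface goes from n = 1.34 toward n = 1.0: no phase shift.
The two reflections differ by half a wavelength.
So the condition for destructive reflection is 2 n t = m λ.
λ = 2 n t / m. The fifth-longest wavelength is m = 5: λ = 2 × 1.34 × 1340 / 5.00 = 718 nm.

718 nm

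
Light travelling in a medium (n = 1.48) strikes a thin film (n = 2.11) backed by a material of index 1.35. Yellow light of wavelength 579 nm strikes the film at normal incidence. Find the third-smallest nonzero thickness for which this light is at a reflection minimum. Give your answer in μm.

0.412 μm

Ray reflecting at the top interface goes from n = 1.48 toward n = 2.11: a half-wave phase shift.
Ray reflecting at the bottom interface goes from n = 2.11 toward n = 1.35: no phase shift.
Exactly one π shift → a net half-wave offset.
With one net inversion, destructive interference in reflection requires 2 n t = m λ.
The third-smallest nonzero thickness corresponds to m = 3: t = m λ / (2 n) = 3.00 × 579 / (2 × 2.11) = 412 nm.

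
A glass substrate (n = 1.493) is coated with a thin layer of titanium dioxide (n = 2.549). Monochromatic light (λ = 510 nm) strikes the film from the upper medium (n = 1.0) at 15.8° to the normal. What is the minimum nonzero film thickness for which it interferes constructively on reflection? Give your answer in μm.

At the upper boundary (n = 1.0 to n = 2.549) the reflected ray undergoes a half-wave phase shift.
At the lower boundary (n = 2.549 to n = 1.493) the reflected ray undergoes no phase shift.
The two reflections differ by half a wavelength.
For maximum reflection here: 2 n t cos θ_r = (m + ½) λ.
Snell's law: 1.0 sin 15.8° = 2.549 sin θ_r → sin θ_r = 0.107, cos θ_r = 0.994.
Minimum at m = 0: t = λ / (4 n cos θ_r) = 510 / (4 × 2.549 × 0.994) = 50.3 nm.

0.0503 μm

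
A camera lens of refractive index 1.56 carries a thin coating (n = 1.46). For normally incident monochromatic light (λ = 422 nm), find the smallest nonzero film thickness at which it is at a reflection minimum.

72.3 nm

At the upper boundary (n = 1.0 to n = 1.46) the reflected ray undergoes a half-wave phase shift.
Ray reflecting at the bottom interface goes from n = 1.46 toward n = 1.56: a half-wave phase shift.
The two reflections carry the same phase change, so no net offset.
For dark reflection here: 2 n t = (m + ½) λ.
Minimum at m = 0: t = λ / (4 n) = 422 / (4 × 1.46) = 72.3 nm.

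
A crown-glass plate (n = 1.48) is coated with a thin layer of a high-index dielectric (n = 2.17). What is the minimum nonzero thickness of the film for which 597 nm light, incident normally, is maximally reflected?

At the upper boundary (n = 1.0 to n = 2.17) the reflected ray undergoes a half-wave phase shift.
Bottom surface (2.17 → 1.48): reflection off a lower-index medium gives no phase shift.
Net: one phase inversion between the two reflected rays.
With one net inversion, constructive interference in reflection requires 2 n t = (m + ½) λ.
Minimum at m = 0: t = λ / (4 n) = 597 / (4 × 2.17) = 68.8 nm.

68.8 nm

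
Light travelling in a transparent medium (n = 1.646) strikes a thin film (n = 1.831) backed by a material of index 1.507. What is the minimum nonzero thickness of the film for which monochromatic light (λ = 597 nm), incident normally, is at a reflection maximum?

81.5 nm

Ray reflecting at the top interface goes from n = 1.646 toward n = 1.831: a half-wave phase shift.
Bottom surface (1.831 → 1.507): reflection off a lower-index medium gives no phase shift.
Net: one phase inversion between the two reflected rays.
For strong reflection here: 2 n t = (m + ½) λ.
Minimum at m = 0: t = λ / (4 n) = 597 / (4 × 1.831) = 81.5 nm.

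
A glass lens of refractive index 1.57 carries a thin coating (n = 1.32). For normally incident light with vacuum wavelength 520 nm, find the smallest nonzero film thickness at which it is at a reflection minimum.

98.5 nm

Top surface (1.0 → 1.32): reflection off a higher-index medium gives a half-wave phase shift.
Bottom surface (1.32 → 1.57): reflection off a higher-index medium gives a half-wave phase shift.
Net: no relative phase inversion (both shifts match).
For dark reflection here: 2 n t = (m + ½) λ.
Minimum at m = 0: t = λ / (4 n) = 520 / (4 × 1.32) = 98.5 nm.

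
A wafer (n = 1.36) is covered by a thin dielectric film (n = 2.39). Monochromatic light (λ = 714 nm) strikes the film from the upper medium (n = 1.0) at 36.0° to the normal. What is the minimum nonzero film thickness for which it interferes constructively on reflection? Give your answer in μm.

0.0771 μm

Top surface (1.0 → 2.39): reflection off a higher-index medium gives a half-wave phase shift.
At the lower boundary (n = 2.39 to n = 1.36) the reflected ray undergoes no phase shift.
Net: one phase inversion between the two reflected rays.
So the condition for constructive reflection is 2 n t cos θ_r = (m + ½) λ.
Snell's law: 1.0 sin 36.0° = 2.39 sin θ_r → sin θ_r = 0.246, cos θ_r = 0.969.
Minimum at m = 0: t = λ / (4 n cos θ_r) = 714 / (4 × 2.39 × 0.969) = 77.1 nm.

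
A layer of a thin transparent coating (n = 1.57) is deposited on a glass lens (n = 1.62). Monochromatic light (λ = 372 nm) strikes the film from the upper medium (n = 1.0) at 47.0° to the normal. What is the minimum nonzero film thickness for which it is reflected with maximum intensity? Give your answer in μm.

Top surface (1.0 → 1.57): reflection off a higher-index medium gives a half-wave phase shift.
Ray reflecting at the bottom interface goes from n = 1.57 toward n = 1.62: a half-wave phase shift.
Net: no relative phase inversion (both shifts match).
For maximum reflection here: 2 n t cos θ_r = m λ.
Snell's law: 1.0 sin 47.0° = 1.57 sin θ_r → sin θ_r = 0.466, cos θ_r = 0.885.
Minimum nonzero at m = 1: t = λ / (2 n cos θ_r) = 372 / (2 × 1.57 × 0.885) = 134 nm.

0.134 μm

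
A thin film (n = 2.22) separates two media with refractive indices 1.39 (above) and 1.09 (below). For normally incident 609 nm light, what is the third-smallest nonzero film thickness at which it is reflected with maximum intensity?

Top surface (1.39 → 2.22): reflection off a higher-index medium gives a half-wave phase shift.
Bottom surface (2.22 → 1.09): reflection off a lower-index medium gives no phase shift.
Net: one phase inversion between the two reflected rays.
For maximum reflection here: 2 n t = (m + ½) λ.
The third-smallest nonzero thickness corresponds to m = 2: t = (m + ½) λ / (2 n) = 2.50 × 609 / (2 × 2.22) = 343 nm.

343 nm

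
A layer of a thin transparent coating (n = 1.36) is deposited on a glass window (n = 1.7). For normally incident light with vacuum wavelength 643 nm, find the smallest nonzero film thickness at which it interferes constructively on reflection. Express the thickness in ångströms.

Ray reflecting at the top interface goes from n = 1.0 toward n = 1.36: a half-wave phase shift.
Ray reflecting at the bottom interface goes from n = 1.36 toward n = 1.7: a half-wave phase shift.
Net: no relative phase inversion (both shifts match).
With no net inversion, constructive interference in reflection requires 2 n t = m λ.
Minimum nonzero at m = 1: t = λ / (2 n) = 643 / (2 × 1.36) = 236 nm.

2364 Å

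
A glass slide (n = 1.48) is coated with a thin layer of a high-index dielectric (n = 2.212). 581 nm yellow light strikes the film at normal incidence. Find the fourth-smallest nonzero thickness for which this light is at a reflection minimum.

525 nm

At the upper boundary (n = 1.0 to n = 2.212) the reflected ray undergoes a half-wave phase shift.
Bottom surface (2.212 → 1.48): reflection off a lower-index medium gives no phase shift.
Net: one phase inversion between the two reflected rays.
So the condition for destructive reflection is 2 n t = m λ.
The fourth-smallest nonzero thickness corresponds to m = 4: t = m λ / (2 n) = 4.00 × 581 / (2 × 2.212) = 525 nm.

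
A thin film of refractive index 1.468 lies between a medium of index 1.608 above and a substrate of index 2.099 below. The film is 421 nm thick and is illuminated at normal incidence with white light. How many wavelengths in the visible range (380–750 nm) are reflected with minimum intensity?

2

Top surface (1.608 → 1.468): reflection off a lower-index medium gives no phase shift.
At the lower boundary (n = 1.468 to n = 2.099) the reflected ray undergoes a half-wave phase shift.
Net: one phase inversion between the two reflected rays.
With one net inversion, destructive interference in reflection requires 2 n t = m λ.
λ = 2 n t / m = 1236 / m nm.
m=1: 1236 nm (IR); m=2: 618 nm (visible); m=3: 412 nm (visible); m=4: 309 nm (UV).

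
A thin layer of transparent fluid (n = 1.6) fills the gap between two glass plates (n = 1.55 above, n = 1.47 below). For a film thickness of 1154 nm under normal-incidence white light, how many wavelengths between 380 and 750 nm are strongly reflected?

At the upper boundary (n = 1.55 to n = 1.6) the reflected ray undergoes a half-wave phase shift.
Bottom surface (1.6 → 1.47): reflection off a lower-index medium gives no phase shift.
The two reflections differ by half a wavelength.
With one net inversion, constructive interference in reflection requires 2 n t = (m + ½) λ.
λ = 2 n t / (m + ½) = 3693 / (m + ½) nm.
m=4: 821 nm (IR); m=5: 671 nm (visible); m=6: 568 nm (visible); m=7: 492 nm (visible); m=8: 434 nm (visible); m=9: 389 nm (visible); m=10: 352 nm (UV).

5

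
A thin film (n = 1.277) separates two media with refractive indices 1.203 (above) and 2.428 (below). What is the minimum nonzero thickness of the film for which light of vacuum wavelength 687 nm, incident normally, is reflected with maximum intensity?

269 nm

Top surface (1.203 → 1.277): reflection off a higher-index medium gives a half-wave phase shift.
Ray reflecting at the bottom interface goes from n = 1.277 toward n = 2.428: a half-wave phase shift.
Net: no relative phase inversion (both shifts match).
With no net inversion, constructive interference in reflection requires 2 n t = m λ.
Minimum nonzero at m = 1: t = λ / (2 n) = 687 / (2 × 1.277) = 269 nm.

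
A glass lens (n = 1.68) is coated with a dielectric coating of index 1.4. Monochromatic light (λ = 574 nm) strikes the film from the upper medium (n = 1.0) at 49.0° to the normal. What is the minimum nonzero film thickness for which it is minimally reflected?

122 nm

Ray reflecting at the top interface goes from n = 1.0 toward n = 1.4: a half-wave phase shift.
Bottom surface (1.4 → 1.68): reflection off a higher-index medium gives a half-wave phase shift.
Net: no relative phase inversion (both shifts match).
For minimum reflection here: 2 n t cos θ_r = (m + ½) λ.
Snell's law: 1.0 sin 49.0° = 1.4 sin θ_r → sin θ_r = 0.539, cos θ_r = 0.842.
Minimum at m = 0: t = λ / (4 n cos θ_r) = 574 / (4 × 1.4 × 0.842) = 122 nm.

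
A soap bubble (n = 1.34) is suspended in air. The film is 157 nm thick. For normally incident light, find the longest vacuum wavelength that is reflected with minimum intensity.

421 nm

Top surface (1.0 → 1.34): reflection off a higher-index medium gives a half-wave phase shift.
Ray reflecting at the bottom interface goes from n = 1.34 toward n = 1.0: no phase shift.
Exactly one π shift → a net half-wave offset.
For weak reflection here: 2 n t = m λ.
λ = 2 n t / m. The longest wavelength is m = 1: λ = 2 × 1.34 × 157 / 1.00 = 421 nm.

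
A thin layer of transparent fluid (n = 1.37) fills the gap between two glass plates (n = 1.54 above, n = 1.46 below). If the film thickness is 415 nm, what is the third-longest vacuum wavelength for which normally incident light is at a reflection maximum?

Top surface (1.54 → 1.37): reflection off a lower-index medium gives no phase shift.
At the lower boundary (n = 1.37 to n = 1.46) the reflected ray undergoes a half-wave phase shift.
The two reflections differ by half a wavelength.
For maximum reflection here: 2 n t = (m + ½) λ.
λ = 2 n t / (m + ½). The third-longest wavelength is m = 2: λ = 2 × 1.37 × 415 / 2.50 = 455 nm.

455 nm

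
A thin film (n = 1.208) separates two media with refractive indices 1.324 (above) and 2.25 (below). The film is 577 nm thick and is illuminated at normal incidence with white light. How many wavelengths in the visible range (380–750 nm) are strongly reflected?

Top surface (1.324 → 1.208): reflection off a lower-index medium gives no phase shift.
Ray reflecting at the bottom interface goes from n = 1.208 toward n = 2.25: a half-wave phase shift.
Exactly one π shift → a net half-wave offset.
With one net inversion, constructive interference in reflection requires 2 n t = (m + ½) λ.
λ = 2 n t / (m + ½) = 1394 / (m + ½) nm.
m=1: 929 nm (IR); m=2: 558 nm (visible); m=3: 398 nm (visible); m=4: 310 nm (UV).

2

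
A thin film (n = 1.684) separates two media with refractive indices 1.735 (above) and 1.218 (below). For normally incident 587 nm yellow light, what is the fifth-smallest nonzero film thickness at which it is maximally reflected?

871 nm

At the upper boundary (n = 1.735 to n = 1.684) the reflected ray undergoes no phase shift.
Ray reflecting at the bottom interface goes from n = 1.684 toward n = 1.218: no phase shift.
Net: no relative phase inversion (both shifts match).
For bright reflection here: 2 n t = m λ.
The fifth-smallest nonzero thickness corresponds to m = 5: t = m λ / (2 n) = 5.00 × 587 / (2 × 1.684) = 871 nm.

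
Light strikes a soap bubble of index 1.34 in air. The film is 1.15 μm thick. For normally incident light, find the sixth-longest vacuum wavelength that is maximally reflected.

Ray reflecting at the top interface goes from n = 1.0 toward n = 1.34: a half-wave phase shift.
Bottom surface (1.34 → 1.0): reflection off a lower-index medium gives no phase shift.
Exactly one π shift → a net half-wave offset.
For bright reflection here: 2 n t = (m + ½) λ.
λ = 2 n t / (m + ½). The sixth-longest wavelength is m = 5: λ = 2 × 1.34 × 1150 / 5.50 = 560 nm.

560 nm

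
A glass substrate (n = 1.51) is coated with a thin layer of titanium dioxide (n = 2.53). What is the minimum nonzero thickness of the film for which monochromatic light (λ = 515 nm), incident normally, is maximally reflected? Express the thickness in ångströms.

Ray reflecting at the top interface goes from n = 1.0 toward n = 2.53: a half-wave phase shift.
Ray reflecting at the bottom interface goes from n = 2.53 toward n = 1.51: no phase shift.
Net: one phase inversion between the two reflected rays.
So the condition for constructive reflection is 2 n t = (m + ½) λ.
Minimum at m = 0: t = λ / (4 n) = 515 / (4 × 2.53) = 50.9 nm.

509 Å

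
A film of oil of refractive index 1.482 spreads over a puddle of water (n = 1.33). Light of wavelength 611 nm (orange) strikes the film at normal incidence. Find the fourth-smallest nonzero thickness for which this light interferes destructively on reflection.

825 nm

Top surface (1.0 → 1.482): reflection off a higher-index medium gives a half-wave phase shift.
Ray reflecting at the bottom interface goes from n = 1.482 toward n = 1.33: no phase shift.
Net: one phase inversion between the two reflected rays.
With one net inversion, destructive interference in reflection requires 2 n t = m λ.
The fourth-smallest nonzero thickness corresponds to m = 4: t = m λ / (2 n) = 4.00 × 611 / (2 × 1.482) = 825 nm.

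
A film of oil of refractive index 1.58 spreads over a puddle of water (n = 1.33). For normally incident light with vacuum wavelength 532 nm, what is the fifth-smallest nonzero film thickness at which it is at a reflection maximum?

758 nm

Top surface (1.0 → 1.58): reflection off a higher-index medium gives a half-wave phase shift.
At the lower boundary (n = 1.58 to n = 1.33) the reflected ray undergoes no phase shift.
The two reflections differ by half a wavelength.
For strong reflection here: 2 n t = (m + ½) λ.
The fifth-smallest nonzero thickness corresponds to m = 4: t = (m + ½) λ / (2 n) = 4.50 × 532 / (2 × 1.58) = 758 nm.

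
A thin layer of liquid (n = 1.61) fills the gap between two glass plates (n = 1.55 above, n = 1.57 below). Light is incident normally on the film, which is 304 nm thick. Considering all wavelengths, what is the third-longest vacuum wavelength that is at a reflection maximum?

392 nm

Ray reflecting at the top interface goes from n = 1.55 toward n = 1.61: a half-wave phase shift.
Bottom surface (1.61 → 1.57): reflection off a lower-index medium gives no phase shift.
Exactly one π shift → a net half-wave offset.
With one net inversion, constructive interference in reflection requires 2 n t = (m + ½) λ.
λ = 2 n t / (m + ½). The third-longest wavelength is m = 2: λ = 2 × 1.61 × 304 / 2.50 = 392 nm.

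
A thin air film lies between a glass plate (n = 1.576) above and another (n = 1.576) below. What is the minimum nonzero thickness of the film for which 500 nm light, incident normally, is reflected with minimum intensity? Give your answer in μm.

0.250 μm

Top surface (1.576 → 1.0): reflection off a lower-index medium gives no phase shift.
Ray reflecting at the bottom interface goes from n = 1.0 toward n = 1.576: a half-wave phase shift.
The two reflections differ by half a wavelength.
With one net inversion, destructive interference in reflection requires 2 n t = m λ.
Minimum nonzero at m = 1: t = λ / (2 n) = 500 / (2 × 1.0) = 250 nm.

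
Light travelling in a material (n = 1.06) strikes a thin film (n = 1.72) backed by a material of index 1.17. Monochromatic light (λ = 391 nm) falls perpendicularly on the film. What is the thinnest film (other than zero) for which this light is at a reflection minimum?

At the upper boundary (n = 1.06 to n = 1.72) the reflected ray undergoes a half-wave phase shift.
Ray reflecting at the bottom interface goes from n = 1.72 toward n = 1.17: no phase shift.
Net: one phase inversion between the two reflected rays.
With one net inversion, destructive interference in reflection requires 2 n t = m λ.
Minimum nonzero at m = 1: t = λ / (2 n) = 391 / (2 × 1.72) = 114 nm.

114 nm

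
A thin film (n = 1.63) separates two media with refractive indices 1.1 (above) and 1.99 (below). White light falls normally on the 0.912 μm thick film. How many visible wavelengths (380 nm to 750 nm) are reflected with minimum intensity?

4

Top surface (1.1 → 1.63): reflection off a higher-index medium gives a half-wave phase shift.
Bottom surface (1.63 → 1.99): reflection off a higher-index medium gives a half-wave phase shift.
The two reflections carry the same phase change, so no net offset.
For minimum reflection here: 2 n t = (m + ½) λ.
λ = 2 n t / (m + ½) = 2973 / (m + ½) nm.
m=3: 849 nm (IR); m=4: 661 nm (visible); m=5: 541 nm (visible); m=6: 457 nm (visible); m=7: 396 nm (visible); m=8: 350 nm (UV).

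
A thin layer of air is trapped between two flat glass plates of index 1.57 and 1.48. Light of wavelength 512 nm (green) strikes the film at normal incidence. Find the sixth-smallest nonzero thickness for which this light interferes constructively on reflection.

At the upper boundary (n = 1.57 to n = 1.0) the reflected ray undergoes no phase shift.
Ray reflecting at the bottom interface goes from n = 1.0 toward n = 1.48: a half-wave phase shift.
Net: one phase inversion between the two reflected rays.
For bright reflection here: 2 n t = (m + ½) λ.
The sixth-smallest nonzero thickness corresponds to m = 5: t = (m + ½) λ / (2 n) = 5.50 × 512 / (2 × 1.0) = 1408 nm.

1408 nm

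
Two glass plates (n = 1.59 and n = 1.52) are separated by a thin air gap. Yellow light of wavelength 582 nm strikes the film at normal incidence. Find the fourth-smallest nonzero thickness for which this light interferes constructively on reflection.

1019 nm

Ray reflecting at the top interface goes from n = 1.59 toward n = 1.0: no phase shift.
Bottom surface (1.0 → 1.52): reflection off a higher-index medium gives a half-wave phase shift.
The two reflections differ by half a wavelength.
So the condition for constructive reflection is 2 n t = (m + ½) λ.
The fourth-smallest nonzero thickness corresponds to m = 3: t = (m + ½) λ / (2 n) = 3.50 × 582 / (2 × 1.0) = 1019 nm.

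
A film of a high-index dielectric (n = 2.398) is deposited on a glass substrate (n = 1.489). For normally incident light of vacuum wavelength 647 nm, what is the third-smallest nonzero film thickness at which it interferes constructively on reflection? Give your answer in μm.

0.337 μm

Top surface (1.0 → 2.398): reflection off a higher-index medium gives a half-wave phase shift.
Bottom surface (2.398 → 1.489): reflection off a lower-index medium gives no phase shift.
The two reflections differ by half a wavelength.
So the condition for constructive reflection is 2 n t = (m + ½) λ.
The third-smallest nonzero thickness corresponds to m = 2: t = (m + ½) λ / (2 n) = 2.50 × 647 / (2 × 2.398) = 337 nm.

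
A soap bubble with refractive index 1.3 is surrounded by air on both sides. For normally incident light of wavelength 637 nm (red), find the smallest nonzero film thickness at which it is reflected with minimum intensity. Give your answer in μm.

Ray reflecting at the top interface goes from n = 1.0 toward n = 1.3: a half-wave phase shift.
Ray reflecting at the bottom interface goes from n = 1.3 toward n = 1.0: no phase shift.
Exactly one π shift → a net half-wave offset.
So the condition for destructive reflection is 2 n t = m λ.
Minimum nonzero at m = 1: t = λ / (2 n) = 637 / (2 × 1.3) = 245 nm.

0.245 μm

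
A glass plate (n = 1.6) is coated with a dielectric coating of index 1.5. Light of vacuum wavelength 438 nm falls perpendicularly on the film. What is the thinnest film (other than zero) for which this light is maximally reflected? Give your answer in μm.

0.146 μm

Top surface (1.0 → 1.5): reflection off a higher-index medium gives a half-wave phase shift.
Ray reflecting at the bottom interface goes from n = 1.5 toward n = 1.6: a half-wave phase shift.
The two reflections carry the same phase change, so no net offset.
For maximum reflection here: 2 n t = m λ.
Minimum nonzero at m = 1: t = λ / (2 n) = 438 / (2 × 1.5) = 146 nm.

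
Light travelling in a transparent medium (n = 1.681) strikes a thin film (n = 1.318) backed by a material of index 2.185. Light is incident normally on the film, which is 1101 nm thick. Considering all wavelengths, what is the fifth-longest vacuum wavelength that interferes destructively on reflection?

Ray reflecting at the top interface goes from n = 1.681 toward n = 1.318: no phase shift.
At the lower boundary (n = 1.318 to n = 2.185) the reflected ray undergoes a half-wave phase shift.
Exactly one π shift → a net half-wave offset.
With one net inversion, destructive interference in reflection requires 2 n t = m λ.
λ = 2 n t / m. The fifth-longest wavelength is m = 5: λ = 2 × 1.318 × 1101 / 5.00 = 580 nm.

580 nm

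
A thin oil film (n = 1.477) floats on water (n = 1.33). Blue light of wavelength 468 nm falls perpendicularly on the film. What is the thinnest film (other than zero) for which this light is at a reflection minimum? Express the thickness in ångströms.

1584 Å

Top surface (1.0 → 1.477): reflection off a higher-index medium gives a half-wave phase shift.
Ray reflecting at the bottom interface goes from n = 1.477 toward n = 1.33: no phase shift.
The two reflections differ by half a wavelength.
With one net inversion, destructive interference in reflection requires 2 n t = m λ.
Minimum nonzero at m = 1: t = λ / (2 n) = 468 / (2 × 1.477) = 158 nm.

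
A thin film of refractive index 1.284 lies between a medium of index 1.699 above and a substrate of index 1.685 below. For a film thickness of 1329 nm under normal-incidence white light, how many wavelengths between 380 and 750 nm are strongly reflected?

4

At the upper boundary (n = 1.699 to n = 1.284) the reflected ray undergoes no phase shift.
Ray reflecting at the bottom interface goes from n = 1.284 toward n = 1.685: a half-wave phase shift.
Net: one phase inversion between the two reflected rays.
With one net inversion, constructive interference in reflection requires 2 n t = (m + ½) λ.
λ = 2 n t / (m + ½) = 3413 / (m + ½) nm.
m=4: 758 nm (IR); m=5: 621 nm (visible); m=6: 525 nm (visible); m=7: 455 nm (visible); m=8: 402 nm (visible); m=9: 359 nm (UV).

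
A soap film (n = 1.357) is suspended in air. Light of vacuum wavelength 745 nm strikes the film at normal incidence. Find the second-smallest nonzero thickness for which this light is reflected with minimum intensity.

Ray reflecting at the top interface goes from n = 1.0 toward n = 1.357: a half-wave phase shift.
At the lower boundary (n = 1.357 to n = 1.0) the reflected ray undergoes no phase shift.
Net: one phase inversion between the two reflected rays.
So the condition for destructive reflection is 2 n t = m λ.
The second-smallest nonzero thickness corresponds to m = 2: t = m λ / (2 n) = 2.00 × 745 / (2 × 1.357) = 549 nm.

549 nm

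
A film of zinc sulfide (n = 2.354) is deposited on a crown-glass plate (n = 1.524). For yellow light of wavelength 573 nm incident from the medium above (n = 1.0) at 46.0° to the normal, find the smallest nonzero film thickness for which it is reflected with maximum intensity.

Ray reflecting at the top interface goes from n = 1.0 toward n = 2.354: a half-wave phase shift.
Bottom surface (2.354 → 1.524): reflection off a lower-index medium gives no phase shift.
Exactly one π shift → a net half-wave offset.
For bright reflection here: 2 n t cos θ_r = (m + ½) λ.
Snell's law: 1.0 sin 46.0° = 2.354 sin θ_r → sin θ_r = 0.306, cos θ_r = 0.952.
Minimum at m = 0: t = λ / (4 n cos θ_r) = 573 / (4 × 2.354 × 0.952) = 63.9 nm.

63.9 nm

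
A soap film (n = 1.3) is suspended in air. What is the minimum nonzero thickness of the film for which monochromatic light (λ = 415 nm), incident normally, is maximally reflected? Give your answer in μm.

0.0798 μm

Top surface (1.0 → 1.3): reflection off a higher-index medium gives a half-wave phase shift.
Bottom surface (1.3 → 1.0): reflection off a lower-index medium gives no phase shift.
The two reflections differ by half a wavelength.
With one net inversion, constructive interference in reflection requires 2 n t = (m + ½) λ.
Minimum at m = 0: t = λ / (4 n) = 415 / (4 × 1.3) = 79.8 nm.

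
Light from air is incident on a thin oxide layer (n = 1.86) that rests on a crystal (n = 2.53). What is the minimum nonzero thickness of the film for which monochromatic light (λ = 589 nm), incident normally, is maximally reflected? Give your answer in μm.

At the upper boundary (n = 1.0 to n = 1.86) the reflected ray undergoes a half-wave phase shift.
Ray reflecting at the bottom interface goes from n = 1.86 toward n = 2.53: a half-wave phase shift.
Zero or two π shifts → no net half-wave offset.
So the condition for constructive reflection is 2 n t = m λ.
Minimum nonzero at m = 1: t = λ / (2 n) = 589 / (2 × 1.86) = 158 nm.

0.158 μm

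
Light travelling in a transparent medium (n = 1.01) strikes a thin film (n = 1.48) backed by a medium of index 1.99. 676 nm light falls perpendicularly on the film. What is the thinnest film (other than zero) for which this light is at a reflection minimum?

114 nm

At the upper boundary (n = 1.01 to n = 1.48) the reflected ray undergoes a half-wave phase shift.
At the lower boundary (n = 1.48 to n = 1.99) the reflected ray undergoes a half-wave phase shift.
Zero or two π shifts → no net half-wave offset.
So the condition for destructive reflection is 2 n t = (m + ½) λ.
Minimum at m = 0: t = λ / (4 n) = 676 / (4 × 1.48) = 114 nm.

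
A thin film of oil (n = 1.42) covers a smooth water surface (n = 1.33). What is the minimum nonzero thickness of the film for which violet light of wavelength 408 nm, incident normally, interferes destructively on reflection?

144 nm

Top surface (1.0 → 1.42): reflection off a higher-index medium gives a half-wave phase shift.
Bottom surface (1.42 → 1.33): reflection off a lower-index medium gives no phase shift.
Net: one phase inversion between the two reflected rays.
With one net inversion, destructive interference in reflection requires 2 n t = m λ.
Minimum nonzero at m = 1: t = λ / (2 n) = 408 / (2 × 1.42) = 144 nm.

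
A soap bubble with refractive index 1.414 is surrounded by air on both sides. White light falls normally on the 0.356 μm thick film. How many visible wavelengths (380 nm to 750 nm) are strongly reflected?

Ray reflecting at the top interface goes from n = 1.0 toward n = 1.414: a half-wave phase shift.
Ray reflecting at the bottom interface goes from n = 1.414 toward n = 1.0: no phase shift.
Net: one phase inversion between the two reflected rays.
So the condition for constructive reflection is 2 n t = (m + ½) λ.
λ = 2 n t / (m + ½) = 1007 / (m + ½) nm.
m=0: 2014 nm (IR); m=1: 671 nm (visible); m=2: 403 nm (visible); m=3: 288 nm (UV).

2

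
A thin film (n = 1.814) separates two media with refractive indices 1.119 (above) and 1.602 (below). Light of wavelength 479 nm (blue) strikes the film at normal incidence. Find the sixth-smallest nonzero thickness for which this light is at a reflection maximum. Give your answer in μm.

Ray reflecting at the top interface goes from n = 1.119 toward n = 1.814: a half-wave phase shift.
Bottom surface (1.814 → 1.602): reflection off a lower-index medium gives no phase shift.
The two reflections differ by half a wavelength.
With one net inversion, constructive interference in reflection requires 2 n t = (m + ½) λ.
The sixth-smallest nonzero thickness corresponds to m = 5: t = (m + ½) λ / (2 n) = 5.50 × 479 / (2 × 1.814) = 726 nm.

0.726 μm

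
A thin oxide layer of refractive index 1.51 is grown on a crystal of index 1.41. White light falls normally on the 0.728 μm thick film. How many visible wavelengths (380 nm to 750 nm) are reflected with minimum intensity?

3

Top surface (1.0 → 1.51): reflection off a higher-index medium gives a half-wave phase shift.
Bottom surface (1.51 → 1.41): reflection off a lower-index medium gives no phase shift.
Net: one phase inversion between the two reflected rays.
So the condition for destructive reflection is 2 n t = m λ.
λ = 2 n t / m = 2199 / m nm.
m=2: 1099 nm (IR); m=3: 733 nm (visible); m=4: 550 nm (visible); m=5: 440 nm (visible); m=6: 366 nm (UV).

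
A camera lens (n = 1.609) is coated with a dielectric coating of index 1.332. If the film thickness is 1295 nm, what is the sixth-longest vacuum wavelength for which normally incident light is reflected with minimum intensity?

At the upper boundary (n = 1.0 to n = 1.332) the reflected ray undergoes a half-wave phase shift.
Bottom surface (1.332 → 1.609): reflection off a higher-index medium gives a half-wave phase shift.
Net: no relative phase inversion (both shifts match).
With no net inversion, destructive interference in reflection requires 2 n t = (m + ½) λ.
λ = 2 n t / (m + ½). The sixth-longest wavelength is m = 5: λ = 2 × 1.332 × 1295 / 5.50 = 627 nm.

627 nm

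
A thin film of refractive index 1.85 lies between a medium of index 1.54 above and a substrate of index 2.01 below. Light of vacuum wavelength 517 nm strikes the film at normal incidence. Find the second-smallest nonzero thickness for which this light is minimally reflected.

210 nm

At the upper boundary (n = 1.54 to n = 1.85) the reflected ray undergoes a half-wave phase shift.
Bottom surface (1.85 → 2.01): reflection off a higher-index medium gives a half-wave phase shift.
Net: no relative phase inversion (both shifts match).
So the condition for destructive reflection is 2 n t = (m + ½) λ.
The second-smallest nonzero thickness corresponds to m = 1: t = (m + ½) λ / (2 n) = 1.50 × 517 / (2 × 1.85) = 210 nm.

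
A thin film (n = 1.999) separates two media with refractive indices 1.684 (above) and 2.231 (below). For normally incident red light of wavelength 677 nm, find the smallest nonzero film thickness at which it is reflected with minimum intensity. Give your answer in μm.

0.0847 μm

Ray reflecting at the top interface goes from n = 1.684 toward n = 1.999: a half-wave phase shift.
At the lower boundary (n = 1.999 to n = 2.231) the reflected ray undergoes a half-wave phase shift.
The two reflections carry the same phase change, so no net offset.
With no net inversion, destructive interference in reflection requires 2 n t = (m + ½) λ.
Minimum at m = 0: t = λ / (4 n) = 677 / (4 × 1.999) = 84.7 nm.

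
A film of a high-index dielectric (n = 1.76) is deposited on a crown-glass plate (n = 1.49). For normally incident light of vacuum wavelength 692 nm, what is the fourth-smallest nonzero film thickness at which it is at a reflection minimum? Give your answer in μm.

0.786 μm

Ray reflecting at the top interface goes from n = 1.0 toward n = 1.76: a half-wave phase shift.
Ray reflecting at the bottom interface goes from n = 1.76 toward n = 1.49: no phase shift.
The two reflections differ by half a wavelength.
With one net inversion, destructive interference in reflection requires 2 n t = m λ.
The fourth-smallest nonzero thickness corresponds to m = 4: t = m λ / (2 n) = 4.00 × 692 / (2 × 1.76) = 786 nm.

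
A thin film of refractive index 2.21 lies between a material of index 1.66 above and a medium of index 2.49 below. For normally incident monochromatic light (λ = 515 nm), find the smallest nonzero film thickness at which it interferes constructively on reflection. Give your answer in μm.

Top surface (1.66 → 2.21): reflection off a higher-index medium gives a half-wave phase shift.
Bottom surface (2.21 → 2.49): reflection off a higher-index medium gives a half-wave phase shift.
The two reflections carry the same phase change, so no net offset.
For bright reflection here: 2 n t = m λ.
Minimum nonzero at m = 1: t = λ / (2 n) = 515 / (2 × 2.21) = 117 nm.

0.117 μm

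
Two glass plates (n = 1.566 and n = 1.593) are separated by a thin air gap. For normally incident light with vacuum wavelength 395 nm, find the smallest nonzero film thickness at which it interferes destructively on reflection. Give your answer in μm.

0.198 μm

Top surface (1.566 → 1.0): reflection off a lower-index medium gives no phase shift.
At the lower boundary (n = 1.0 to n = 1.593) the reflected ray undergoes a half-wave phase shift.
Exactly one π shift → a net half-wave offset.
For dark reflection here: 2 n t = m λ.
Minimum nonzero at m = 1: t = λ / (2 n) = 395 / (2 × 1.0) = 198 nm.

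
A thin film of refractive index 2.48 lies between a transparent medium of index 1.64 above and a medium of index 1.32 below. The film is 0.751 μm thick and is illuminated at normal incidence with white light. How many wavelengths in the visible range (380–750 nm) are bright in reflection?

At the upper boundary (n = 1.64 to n = 2.48) the reflected ray undergoes a half-wave phase shift.
Ray reflecting at the bottom interface goes from n = 2.48 toward n = 1.32: no phase shift.
Exactly one π shift → a net half-wave offset.
For maximum reflection here: 2 n t = (m + ½) λ.
λ = 2 n t / (m + ½) = 3725 / (m + ½) nm.
m=4: 828 nm (IR); m=5: 677 nm (visible); m=6: 573 nm (visible); m=7: 497 nm (visible); m=8: 438 nm (visible); m=9: 392 nm (visible); m=10: 355 nm (UV).

5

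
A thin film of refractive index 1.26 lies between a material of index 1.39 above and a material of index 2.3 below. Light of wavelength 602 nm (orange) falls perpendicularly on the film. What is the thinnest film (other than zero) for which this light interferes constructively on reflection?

Ray reflecting at the top interface goes from n = 1.39 toward n = 1.26: no phase shift.
At the lower boundary (n = 1.26 to n = 2.3) the reflected ray undergoes a half-wave phase shift.
The two reflections differ by half a wavelength.
So the condition for constructive reflection is 2 n t = (m + ½) λ.
Minimum at m = 0: t = λ / (4 n) = 602 / (4 × 1.26) = 119 nm.

119 nm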